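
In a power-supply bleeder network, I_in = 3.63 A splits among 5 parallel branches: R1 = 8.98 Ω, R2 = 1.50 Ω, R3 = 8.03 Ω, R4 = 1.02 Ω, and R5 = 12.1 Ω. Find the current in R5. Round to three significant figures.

ΣG = 1/8.98 + 1/1.50 + 1/8.03 + 1/1.02 + 1/12.1 = 1.966.
R5 takes the fraction G_k/ΣG = 0.08264/1.966 = 0.04205, so I = 3.63 × 0.04205 = 0.1526 A.

I ≈ 0.153 A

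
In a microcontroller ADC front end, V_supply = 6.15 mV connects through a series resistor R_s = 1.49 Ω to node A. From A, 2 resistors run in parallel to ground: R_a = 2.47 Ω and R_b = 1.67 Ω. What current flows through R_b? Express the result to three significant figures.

Combine the parallel branches: R_p = (1/2.47 + 1/1.67)⁻¹ = 0.9964 Ω.
V_A = 6.15 × 0.9964/2.486 = 2.464 mV.
I(R_b) = V_A / R_b = 2.464/1.67 = 1.476 mA.
(Equivalently: I_total = 2.474 mA, then current-divider fraction G_k/ΣG = 0.5966.)

I ≈ 1.48 mA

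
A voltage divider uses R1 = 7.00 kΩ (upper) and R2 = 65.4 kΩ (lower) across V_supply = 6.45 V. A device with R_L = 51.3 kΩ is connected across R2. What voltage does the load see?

V_out ≈ 5.19 V

The load sits in parallel with R2, giving an effective lower resistance R2' = R2·R_L/(R2+R_L) = 28.75 kΩ.
Voltage divider with the loaded lower leg: V_out = 6.45 × 28.75/(7.00 + 28.75) = 6.45 × 0.8042 = 5.187 V.
(Unloaded it would be 5.83 V; the load pulls it down.)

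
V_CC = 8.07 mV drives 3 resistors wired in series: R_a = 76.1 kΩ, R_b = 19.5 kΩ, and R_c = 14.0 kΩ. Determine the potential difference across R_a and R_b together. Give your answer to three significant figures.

Series total: ΣR = 76.1 + 19.5 + 14.0 = 109.6 kΩ.
R_{R_a..R_b} = 76.1 + 19.5 = 95.60 kΩ.
By the voltage-divider rule, V = 8.07 × 95.60/109.6 = 7.039 mV.

V ≈ 7.04 mV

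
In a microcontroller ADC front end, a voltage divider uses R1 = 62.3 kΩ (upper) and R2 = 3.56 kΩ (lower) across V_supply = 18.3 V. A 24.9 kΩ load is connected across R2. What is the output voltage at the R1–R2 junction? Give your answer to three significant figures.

V_out ≈ 0.871 V

First combine the lower leg with the load: R2 ‖ R_L = 3.115 kΩ.
Voltage divider with the loaded lower leg: V_out = 18.3 × 3.115/(62.3 + 3.115) = 18.3 × 0.04761 = 0.8713 V.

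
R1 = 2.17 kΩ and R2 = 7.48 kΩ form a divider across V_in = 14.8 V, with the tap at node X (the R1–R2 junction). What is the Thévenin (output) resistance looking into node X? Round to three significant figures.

With V_in suppressed (replaced by a short), R_th = R1 ‖ R2 = (2.170 × 7.48)/(2.170 + 7.48) = 1.682 kΩ.

R_th ≈ 1.68 kΩ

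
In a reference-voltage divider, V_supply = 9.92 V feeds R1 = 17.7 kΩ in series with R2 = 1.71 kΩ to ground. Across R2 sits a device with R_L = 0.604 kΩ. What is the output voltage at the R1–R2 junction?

The load sits in parallel with R2, giving an effective lower resistance R2' = R2·R_L/(R2+R_L) = 0.4463 kΩ.
Voltage divider with the loaded lower leg: V_out = 9.92 × 0.4463/(17.7 + 0.4463) = 9.92 × 0.02460 = 0.2440 V.

V_out ≈ 0.244 V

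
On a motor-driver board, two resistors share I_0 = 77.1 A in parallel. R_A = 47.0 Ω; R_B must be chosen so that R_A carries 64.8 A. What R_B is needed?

The fraction through R_A equals R_B/(R_A+R_B).
64.8/77.1 = R_B/(R_A + R_B) → R_B = R_A · (0.8405)/(1 − 0.8405) = 47.0 × 5.268 = 247.6 Ω.

R_B ≈ 248 Ω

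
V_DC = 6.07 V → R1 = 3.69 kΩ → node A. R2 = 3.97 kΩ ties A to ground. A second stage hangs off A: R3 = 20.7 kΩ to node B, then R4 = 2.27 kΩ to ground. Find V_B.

V_B ≈ 0.287 V

The second stage (R3 + R4 = 22.97 kΩ) loads node A in parallel with R2.
R2 ‖ (R3+R4) = 3.385 kΩ.
So V_A = 6.07 × 0.4784 = 2.904 V.
Stage 2 is unloaded, so V_B = V_A · R4/(R3+R4) = 2.904 × 2.27/22.97 = 0.2870 V.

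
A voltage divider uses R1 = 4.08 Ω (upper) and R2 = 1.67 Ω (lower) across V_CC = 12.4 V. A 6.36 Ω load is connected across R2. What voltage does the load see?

V_out ≈ 3.04 V

The load sits in parallel with R2, giving an effective lower resistance R2' = R2·R_L/(R2+R_L) = 1.323 Ω.
Then V_out = V_CC · R2'/(R1 + R2') = 12.4 × 1.323/5.403 = 3.036 V.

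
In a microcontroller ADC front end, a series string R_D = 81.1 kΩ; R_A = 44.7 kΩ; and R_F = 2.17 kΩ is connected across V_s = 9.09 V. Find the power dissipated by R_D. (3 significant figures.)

P ≈ 0.409 mW

The common current is I = 9.09/128.0 = 0.07103 mA.
P(R_D) = I²·R_D = (0.07103)² × 81.1 = 0.4092 mW.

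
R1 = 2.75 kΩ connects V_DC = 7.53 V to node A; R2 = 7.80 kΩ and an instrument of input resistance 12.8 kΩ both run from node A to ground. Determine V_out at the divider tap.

The load sits in parallel with R2, giving an effective lower resistance R2' = R2·R_L/(R2+R_L) = 4.847 kΩ.
Then V_out = V_DC · R2'/(R1 + R2') = 7.53 × 4.847/7.597 = 4.804 V.

V_out ≈ 4.80 V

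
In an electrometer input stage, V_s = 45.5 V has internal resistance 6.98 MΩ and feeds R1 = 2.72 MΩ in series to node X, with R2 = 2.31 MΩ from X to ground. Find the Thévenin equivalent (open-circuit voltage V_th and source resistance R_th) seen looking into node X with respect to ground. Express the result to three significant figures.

V_th ≈ 8.75 V, R_th ≈ 1.87 MΩ

R1' = 6.98 + 2.72 = 9.700 MΩ (source resistance + R1).
With X open, the divider is unloaded: V_th = 45.5 × 2.31/12.01 = 8.751 V.
With V_s suppressed (replaced by a short), R_th = R1' ‖ R2 = (9.700 × 2.31)/(9.700 + 2.31) = 1.866 MΩ.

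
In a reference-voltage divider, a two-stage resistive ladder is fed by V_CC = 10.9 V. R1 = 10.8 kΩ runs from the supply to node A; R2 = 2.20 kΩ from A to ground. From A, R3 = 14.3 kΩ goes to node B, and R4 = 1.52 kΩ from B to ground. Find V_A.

The second stage (R3 + R4 = 15.82 kΩ) loads node A in parallel with R2.
R2 ‖ (R3+R4) = 1.931 kΩ.
So V_A = 10.9 × 0.1517 = 1.654 V.

V_A ≈ 1.65 V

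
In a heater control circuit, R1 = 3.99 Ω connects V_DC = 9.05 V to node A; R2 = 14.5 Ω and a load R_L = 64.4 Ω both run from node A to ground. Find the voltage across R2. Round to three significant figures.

V_out ≈ 6.77 V

First combine the lower leg with the load: R2 ‖ R_L = 11.84 Ω.
Then V_out = V_DC · R2'/(R1 + R2') = 9.05 × 11.84/15.83 = 6.768 V.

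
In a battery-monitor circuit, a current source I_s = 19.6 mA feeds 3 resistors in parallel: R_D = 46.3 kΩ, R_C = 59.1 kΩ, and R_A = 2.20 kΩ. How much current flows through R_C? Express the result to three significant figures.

I ≈ 0.673 mA

ΣG = 1/46.3 + 1/59.1 + 1/2.20 = 0.4931.
By the current-divider rule, I = I_s · G_k/ΣG = 19.6 × 0.03432 = 0.6726 mA.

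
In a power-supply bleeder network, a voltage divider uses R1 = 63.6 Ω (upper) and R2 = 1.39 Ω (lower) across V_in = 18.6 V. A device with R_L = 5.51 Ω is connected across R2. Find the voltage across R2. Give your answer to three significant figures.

V_out ≈ 0.319 V

R2 ‖ R_L = (1.39 × 5.51)/(1.39 + 5.51) = 1.110 Ω.
Now apply the divider: V_out = 18.6 × 0.01715 = 0.3191 V.
(Unloaded it would be 0.398 V; the load pulls it down.)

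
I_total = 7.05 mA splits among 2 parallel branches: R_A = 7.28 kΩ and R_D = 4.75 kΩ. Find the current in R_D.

I ≈ 4.27 mA

Two-branch current divider: I_k = I_total · R_other/(R_1 + R_2).
So I = 7.05 × 7.28/12.03 = 4.266 mA.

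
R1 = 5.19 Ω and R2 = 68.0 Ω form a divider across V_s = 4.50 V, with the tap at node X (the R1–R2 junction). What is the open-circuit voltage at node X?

V_th ≈ 4.18 V

With X open, the divider is unloaded: V_th = 4.50 × 68.0/73.19 = 4.181 V.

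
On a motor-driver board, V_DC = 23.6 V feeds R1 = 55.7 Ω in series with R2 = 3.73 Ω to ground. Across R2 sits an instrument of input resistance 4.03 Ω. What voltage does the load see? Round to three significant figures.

R2 ‖ R_L = (3.73 × 4.03)/(3.73 + 4.03) = 1.937 Ω.
Voltage divider with the loaded lower leg: V_out = 23.6 × 1.937/(55.7 + 1.937) = 23.6 × 0.03361 = 0.7932 V.

V_out ≈ 0.793 V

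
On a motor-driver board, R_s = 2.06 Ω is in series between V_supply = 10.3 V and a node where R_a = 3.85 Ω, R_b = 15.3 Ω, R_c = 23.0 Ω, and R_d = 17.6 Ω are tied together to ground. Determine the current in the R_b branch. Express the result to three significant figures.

I ≈ 0.359 A

Parallel bank: R_p = 1/(1/3.85 + 1/15.3 + 1/23.0 + 1/17.6) = 2.351 Ω.
Node voltage V_A = V_supply · R_p/(R_s + R_p) = 10.3 × 0.5330 = 5.489 V.
Branch current I = V_A/R_b = 5.489/15.3 = 0.3588 A.
(Equivalently: I_total = 2.335 A, then current-divider fraction G_k/ΣG = 0.1536.)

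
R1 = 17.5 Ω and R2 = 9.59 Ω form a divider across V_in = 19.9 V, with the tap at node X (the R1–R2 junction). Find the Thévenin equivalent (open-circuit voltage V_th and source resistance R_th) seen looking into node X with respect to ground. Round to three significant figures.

With X open, the divider is unloaded: V_th = 19.9 × 9.59/27.09 = 7.045 V.
Zeroing V_in shorts the top of R1 to ground, so R_th = R1 ‖ R2 = 6.195 Ω.

V_th ≈ 7.04 V, R_th ≈ 6.20 Ω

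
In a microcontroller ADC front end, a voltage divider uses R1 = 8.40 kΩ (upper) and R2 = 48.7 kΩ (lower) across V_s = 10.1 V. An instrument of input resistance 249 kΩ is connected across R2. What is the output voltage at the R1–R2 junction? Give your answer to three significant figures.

V_out ≈ 8.37 V

R2 ‖ R_L = (48.7 × 249)/(48.7 + 249) = 40.73 kΩ.
Then V_out = V_s · R2'/(R1 + R2') = 10.1 × 40.73/49.13 = 8.373 V.
(Unloaded it would be 8.61 V; the load pulls it down.)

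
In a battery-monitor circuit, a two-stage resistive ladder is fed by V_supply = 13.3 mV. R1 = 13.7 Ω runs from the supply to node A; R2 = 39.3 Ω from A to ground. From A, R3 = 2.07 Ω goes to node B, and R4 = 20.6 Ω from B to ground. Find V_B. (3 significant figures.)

The second stage (R3 + R4 = 22.67 Ω) loads node A in parallel with R2.
R2 ‖ (R3+R4) = 14.38 Ω.
V_A = 13.3 × 14.38/(13.7 + 14.38) = 6.810 mV.
Stage 2 is unloaded, so V_B = V_A · R4/(R3+R4) = 6.810 × 20.6/22.67 = 6.188 mV.

V_B ≈ 6.19 mV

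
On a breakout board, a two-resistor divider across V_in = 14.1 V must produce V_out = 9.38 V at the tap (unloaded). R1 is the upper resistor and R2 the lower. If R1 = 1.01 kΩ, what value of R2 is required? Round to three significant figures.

R2 ≈ 2.01 kΩ

V_out/V_in = R2/(R1+R2) = 0.6652.
R2 = R1 · 0.6652/(1 − 0.6652) = 2.007 kΩ.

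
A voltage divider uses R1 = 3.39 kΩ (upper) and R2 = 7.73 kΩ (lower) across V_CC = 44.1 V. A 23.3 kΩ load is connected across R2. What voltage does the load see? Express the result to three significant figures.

First combine the lower leg with the load: R2 ‖ R_L = 5.804 kΩ.
Now apply the divider: V_out = 44.1 × 0.6313 = 27.84 V.

V_out ≈ 27.8 V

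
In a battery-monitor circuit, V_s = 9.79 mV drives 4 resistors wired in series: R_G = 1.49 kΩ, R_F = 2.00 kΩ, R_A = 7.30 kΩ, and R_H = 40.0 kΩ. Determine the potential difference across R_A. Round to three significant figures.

V ≈ 1.41 mV

Total series resistance ΣR = 1.49 + 2.00 + 7.30 + 40.0 = 50.79 kΩ.
By the voltage-divider rule, V = 9.79 × 7.300/50.79 = 1.407 mV.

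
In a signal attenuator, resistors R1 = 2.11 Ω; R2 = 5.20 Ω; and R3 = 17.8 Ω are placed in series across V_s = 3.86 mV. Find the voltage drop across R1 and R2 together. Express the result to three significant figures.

Series total: ΣR = 2.11 + 5.20 + 17.8 = 25.11 Ω.
R_{R1..R2} = 2.11 + 5.20 = 7.310 Ω.
V = V_s · R/ΣR = 3.86 × 0.2911 = 1.124 mV.

V ≈ 1.12 mV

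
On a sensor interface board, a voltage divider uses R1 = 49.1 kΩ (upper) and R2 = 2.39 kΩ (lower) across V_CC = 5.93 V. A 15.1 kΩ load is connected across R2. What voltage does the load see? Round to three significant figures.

R2 ‖ R_L = (2.39 × 15.1)/(2.39 + 15.1) = 2.063 kΩ.
Voltage divider with the loaded lower leg: V_out = 5.93 × 2.063/(49.1 + 2.063) = 5.93 × 0.04033 = 0.2392 V.

V_out ≈ 0.239 V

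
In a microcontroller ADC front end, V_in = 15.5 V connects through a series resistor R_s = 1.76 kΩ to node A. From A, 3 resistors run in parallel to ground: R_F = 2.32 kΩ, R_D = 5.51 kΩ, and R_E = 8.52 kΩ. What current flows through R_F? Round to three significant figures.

I ≈ 2.92 mA

Combine the parallel branches: R_p = (1/2.32 + 1/5.51 + 1/8.52)⁻¹ = 1.370 kΩ.
V_A = 15.5 × 1.370/3.130 = 6.785 V.
I(R_F) = V_A / R_F = 6.785/2.32 = 2.924 mA.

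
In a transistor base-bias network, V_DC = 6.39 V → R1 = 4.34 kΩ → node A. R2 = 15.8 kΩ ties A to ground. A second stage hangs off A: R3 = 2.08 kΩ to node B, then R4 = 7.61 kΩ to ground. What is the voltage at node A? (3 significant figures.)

Node A sees R2 in parallel with the series input of stage 2, R3 + R4 = 9.690 kΩ.
Effective lower resistance at A: R2 ‖ 9.690 = 6.006 kΩ.
V_A = 6.39 × 6.006/(4.34 + 6.006) = 3.710 V.

V_A ≈ 3.71 V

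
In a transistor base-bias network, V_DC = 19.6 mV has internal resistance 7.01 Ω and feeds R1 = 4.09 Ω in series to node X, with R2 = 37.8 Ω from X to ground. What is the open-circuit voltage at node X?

V_th ≈ 15.2 mV

R1' = 7.01 + 4.09 = 11.10 Ω (source resistance + R1).
With X open, the divider is unloaded: V_th = 19.6 × 37.8/48.90 = 15.15 mV.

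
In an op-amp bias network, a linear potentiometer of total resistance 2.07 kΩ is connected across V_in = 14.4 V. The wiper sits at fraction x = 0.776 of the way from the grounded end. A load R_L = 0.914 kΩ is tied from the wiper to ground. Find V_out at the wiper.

Split the track: R_lower = x·R_p = 1.606 kΩ, R_upper = (1−x)·R_p = 0.4637 kΩ.
(x·R_p) ‖ R_L = 0.5825 kΩ.
Then V_out = V_in · 0.5825/(0.4637 + 0.5825) = 8.018 V.
(Unloaded: V_out = x·V_in = 11.2 V.)

V_out ≈ 8.02 V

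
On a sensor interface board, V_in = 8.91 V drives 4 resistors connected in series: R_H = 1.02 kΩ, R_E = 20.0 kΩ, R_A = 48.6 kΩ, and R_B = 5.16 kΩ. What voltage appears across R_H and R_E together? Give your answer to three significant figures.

V ≈ 2.50 V

Total series resistance ΣR = 1.02 + 20.0 + 48.6 + 5.16 = 74.78 kΩ.
R_{R_H..R_E} = 1.02 + 20.0 = 21.02 kΩ.
By the voltage-divider rule, V = 8.91 × 21.02/74.78 = 2.505 V.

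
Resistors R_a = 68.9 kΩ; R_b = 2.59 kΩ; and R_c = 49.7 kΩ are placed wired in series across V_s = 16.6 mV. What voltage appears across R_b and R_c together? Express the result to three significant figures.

ΣR = 68.9 + 2.59 + 49.7 = 121.2 kΩ.
R_{R_b..R_c} = 2.59 + 49.7 = 52.29 kΩ.
Voltage divider: V = V_s · (52.29 / 121.2) = 16.6 × 0.4315 = 7.162 mV.

V ≈ 7.16 mV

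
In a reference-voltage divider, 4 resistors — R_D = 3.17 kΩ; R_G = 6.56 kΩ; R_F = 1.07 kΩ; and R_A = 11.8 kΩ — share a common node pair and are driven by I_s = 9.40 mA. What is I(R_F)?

I ≈ 5.91 mA

Conductances: ΣG = 1/3.17 + 1/6.56 + 1/1.07 + 1/11.8 = 1.487 (1/kΩ).
By the current-divider rule, I = I_s · G_k/ΣG = 9.40 × 0.6284 = 5.907 mA.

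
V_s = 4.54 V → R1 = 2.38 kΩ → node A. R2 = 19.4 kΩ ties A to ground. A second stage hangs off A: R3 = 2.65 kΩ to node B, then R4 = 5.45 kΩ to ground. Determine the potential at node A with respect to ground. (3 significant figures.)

The second stage (R3 + R4 = 8.100 kΩ) loads node A in parallel with R2.
R2 ‖ (R3+R4) = 5.714 kΩ.
So V_A = 4.54 × 0.7060 = 3.205 V.

V_A ≈ 3.21 V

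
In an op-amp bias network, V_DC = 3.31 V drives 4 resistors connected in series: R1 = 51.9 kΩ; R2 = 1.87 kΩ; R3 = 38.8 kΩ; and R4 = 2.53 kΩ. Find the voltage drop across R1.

ΣR = 51.9 + 1.87 + 38.8 + 2.53 = 95.10 kΩ.
V = V_DC · R/ΣR = 3.31 × 0.5457 = 1.806 V.

V ≈ 1.81 V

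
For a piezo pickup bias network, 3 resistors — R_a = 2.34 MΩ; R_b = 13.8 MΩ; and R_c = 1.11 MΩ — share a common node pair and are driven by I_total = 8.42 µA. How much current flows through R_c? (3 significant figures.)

I ≈ 5.42 µA

ΣG = 1/2.34 + 1/13.8 + 1/1.11 = 1.401.
By the current-divider rule, I = I_total · G_k/ΣG = 8.42 × 0.6432 = 5.416 µA.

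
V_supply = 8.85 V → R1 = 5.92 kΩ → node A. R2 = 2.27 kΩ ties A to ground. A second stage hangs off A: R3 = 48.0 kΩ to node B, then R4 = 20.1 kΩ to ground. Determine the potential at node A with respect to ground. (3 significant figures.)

V_A ≈ 2.40 V

Looking into the second stage from A: R3 + R4 = 68.10 kΩ appears in parallel with R2.
R2 ‖ (R3+R4) = 2.197 kΩ.
V_A = 8.85 × 2.197/(5.92 + 2.197) = 2.395 V.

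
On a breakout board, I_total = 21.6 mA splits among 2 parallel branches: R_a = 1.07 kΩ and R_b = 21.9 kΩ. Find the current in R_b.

I ≈ 1.01 mA

With just two branches, the current splits inversely with resistance.
I(R_b) = 21.6 × 1.07/(1.07 + 21.9) = 21.6 × 0.04658 = 1.006 mA.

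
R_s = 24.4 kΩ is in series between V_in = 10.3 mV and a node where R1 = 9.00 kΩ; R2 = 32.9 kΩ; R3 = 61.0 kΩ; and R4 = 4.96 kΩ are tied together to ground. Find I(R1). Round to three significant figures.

Parallel bank: R_p = 1/(1/9.00 + 1/32.9 + 1/61.0 + 1/4.96) = 2.782 kΩ.
V_A = 10.3 × 2.782/27.18 = 1.054 mV.
Branch current I = V_A/R1 = 1.054/9.00 = 0.1171 µA.
(Check via current divider: I_total = 0.3789 µA; share G_k/ΣG = 0.3091 → same result.)

I ≈ 0.117 µA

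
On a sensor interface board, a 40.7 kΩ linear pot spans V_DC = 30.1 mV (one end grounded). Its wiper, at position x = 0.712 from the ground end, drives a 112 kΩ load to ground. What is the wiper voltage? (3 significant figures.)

V_out ≈ 19.9 mV

Split the track: R_lower = x·R_p = 28.98 kΩ, R_upper = (1−x)·R_p = 11.72 kΩ.
(x·R_p) ‖ R_L = 23.02 kΩ.
V_out = 30.1 × 23.02/(11.72 + 23.02) = 19.94 mV.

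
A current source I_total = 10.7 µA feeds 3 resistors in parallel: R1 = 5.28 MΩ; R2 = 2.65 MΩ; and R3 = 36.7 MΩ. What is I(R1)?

I ≈ 3.41 µA

Total conductance ΣG = 1/5.28 + 1/2.65 + 1/36.7 = 0.5940 (units of 1/MΩ).
Current divider: I(R1) = I_total · G_k/ΣG = 10.7 × (0.1894/0.5940) = 10.7 × 0.3188 = 3.412 µA.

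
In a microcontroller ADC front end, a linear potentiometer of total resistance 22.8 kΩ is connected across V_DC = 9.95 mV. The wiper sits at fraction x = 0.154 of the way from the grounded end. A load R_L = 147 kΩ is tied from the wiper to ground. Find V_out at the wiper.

V_out ≈ 1.50 mV

Split the track: R_lower = x·R_p = 3.511 kΩ, R_upper = (1−x)·R_p = 19.29 kΩ.
(x·R_p) ‖ R_L = 3.429 kΩ.
V_out = 9.95 × 3.429/(19.29 + 3.429) = 1.502 mV.
(Unloaded: V_out = x·V_DC = 1.53 mV.)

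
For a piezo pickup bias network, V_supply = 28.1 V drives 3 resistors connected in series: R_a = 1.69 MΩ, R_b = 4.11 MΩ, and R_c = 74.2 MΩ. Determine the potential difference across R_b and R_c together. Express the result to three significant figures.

V ≈ 27.5 V

Total series resistance ΣR = 1.69 + 4.11 + 74.2 = 80.00 MΩ.
R_{R_b..R_c} = 4.11 + 74.2 = 78.31 MΩ.
By the voltage-divider rule, V = 28.1 × 78.31/80.00 = 27.51 V.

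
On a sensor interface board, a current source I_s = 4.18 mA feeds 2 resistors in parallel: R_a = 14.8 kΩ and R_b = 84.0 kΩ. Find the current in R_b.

I ≈ 0.626 mA

With just two branches, the current splits inversely with resistance.
So I = 4.18 × 14.8/98.80 = 0.6262 mA.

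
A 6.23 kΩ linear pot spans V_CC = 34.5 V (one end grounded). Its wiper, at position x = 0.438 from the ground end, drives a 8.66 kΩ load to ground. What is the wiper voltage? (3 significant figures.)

V_out ≈ 12.8 V

Split the track: R_lower = x·R_p = 2.729 kΩ, R_upper = (1−x)·R_p = 3.501 kΩ.
(x·R_p) ‖ R_L = 2.075 kΩ.
Then V_out = V_CC · 2.075/(3.501 + 2.075) = 12.84 V.
(Unloaded: V_out = x·V_CC = 15.1 V.)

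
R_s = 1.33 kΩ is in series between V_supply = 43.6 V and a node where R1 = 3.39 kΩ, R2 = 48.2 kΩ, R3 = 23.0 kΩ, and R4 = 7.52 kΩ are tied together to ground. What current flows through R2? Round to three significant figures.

I ≈ 0.547 mA

Parallel bank: R_p = 1/(1/3.39 + 1/48.2 + 1/23.0 + 1/7.52) = 2.032 kΩ.
V_A = 43.6 × 2.032/3.362 = 26.35 V.
Branch current I = V_A/R2 = 26.35/48.2 = 0.5467 mA.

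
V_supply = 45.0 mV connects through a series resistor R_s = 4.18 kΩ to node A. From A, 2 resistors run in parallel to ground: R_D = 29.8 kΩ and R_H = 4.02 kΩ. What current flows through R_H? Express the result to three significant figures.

I ≈ 5.13 µA

Equivalent of the parallel group: R_p = 3.542 kΩ.
V_A = 45.0 × 3.542/7.722 = 20.64 mV.
Branch current I = V_A/R_H = 20.64/4.02 = 5.135 µA.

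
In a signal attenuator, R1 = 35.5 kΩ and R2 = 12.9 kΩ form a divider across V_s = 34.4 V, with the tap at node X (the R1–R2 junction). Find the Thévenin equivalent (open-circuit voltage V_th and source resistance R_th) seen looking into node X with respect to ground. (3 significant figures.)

V_th ≈ 9.17 V, R_th ≈ 9.46 kΩ

Open-circuit (no load on X): V_th = V_s · R2/(R1 + R2) = 34.4 × 12.9/(35.50 + 12.9) = 9.169 V.
Looking into X with the source shorted: R_th = R1·R2/(R1+R2) = 35.50 × 12.9/48.40 = 9.462 kΩ.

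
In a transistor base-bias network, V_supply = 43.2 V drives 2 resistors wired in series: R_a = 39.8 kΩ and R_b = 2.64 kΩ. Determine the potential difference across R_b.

Total series resistance ΣR = 39.8 + 2.64 = 42.44 kΩ.
V = V_supply · R/ΣR = 43.2 × 0.06221 = 2.687 V.

V ≈ 2.69 V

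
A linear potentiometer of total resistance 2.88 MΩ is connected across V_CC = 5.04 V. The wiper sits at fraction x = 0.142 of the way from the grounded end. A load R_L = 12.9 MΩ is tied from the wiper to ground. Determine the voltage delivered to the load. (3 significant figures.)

V_out ≈ 0.697 V

Split the track: R_lower = x·R_p = 0.4090 MΩ, R_upper = (1−x)·R_p = 2.471 MΩ.
(x·R_p) ‖ R_L = 0.3964 MΩ.
V_out = 5.04 × 0.3964/(2.471 + 0.3964) = 0.6967 V.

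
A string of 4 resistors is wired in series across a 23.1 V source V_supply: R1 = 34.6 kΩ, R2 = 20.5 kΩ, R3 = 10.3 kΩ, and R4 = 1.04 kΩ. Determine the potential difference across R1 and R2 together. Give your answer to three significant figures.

Total series resistance ΣR = 34.6 + 20.5 + 10.3 + 1.04 = 66.44 kΩ.
R_{R1..R2} = 34.6 + 20.5 = 55.10 kΩ.
Voltage divider: V = V_supply · (55.10 / 66.44) = 23.1 × 0.8293 = 19.16 V.

V ≈ 19.2 V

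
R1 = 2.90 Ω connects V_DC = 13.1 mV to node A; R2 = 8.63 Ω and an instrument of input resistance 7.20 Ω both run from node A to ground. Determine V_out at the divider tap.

V_out ≈ 7.53 mV

R2 ‖ R_L = (8.63 × 7.20)/(8.63 + 7.20) = 3.925 Ω.
Then V_out = V_DC · R2'/(R1 + R2') = 13.1 × 3.925/6.825 = 7.534 mV.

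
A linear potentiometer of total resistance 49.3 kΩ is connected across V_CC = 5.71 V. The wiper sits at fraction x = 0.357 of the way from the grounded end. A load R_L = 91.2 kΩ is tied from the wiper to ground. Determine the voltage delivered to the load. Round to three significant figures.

Split the track: R_lower = x·R_p = 17.60 kΩ, R_upper = (1−x)·R_p = 31.70 kΩ.
(x·R_p) ‖ R_L = 14.75 kΩ.
Then V_out = V_CC · 14.75/(31.70 + 14.75) = 1.813 V.

V_out ≈ 1.81 V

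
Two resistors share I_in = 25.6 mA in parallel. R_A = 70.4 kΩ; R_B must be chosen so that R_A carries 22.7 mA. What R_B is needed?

R_B ≈ 551 kΩ

The fraction through R_A equals R_B/(R_A+R_B).
With f = 0.8867, R_B = R_A · f/(1−f) = 70.4 × 7.828 = 551.1 kΩ.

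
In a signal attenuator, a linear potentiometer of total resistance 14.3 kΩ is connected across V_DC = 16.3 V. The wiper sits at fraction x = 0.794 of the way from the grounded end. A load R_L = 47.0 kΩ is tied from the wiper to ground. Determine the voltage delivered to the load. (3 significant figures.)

V_out ≈ 12.3 V

The pot divides into 2.946 kΩ above the wiper and 11.35 kΩ below.
(x·R_p) ‖ R_L = 9.145 kΩ.
V_out = 16.3 × 9.145/(2.946 + 9.145) = 12.33 V.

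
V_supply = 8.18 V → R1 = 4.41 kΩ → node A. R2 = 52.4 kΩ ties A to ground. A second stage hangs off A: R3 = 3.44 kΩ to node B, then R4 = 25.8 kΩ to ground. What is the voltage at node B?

V_B ≈ 5.84 V

The second stage (R3 + R4 = 29.24 kΩ) loads node A in parallel with R2.
Effective lower resistance at A: R2 ‖ 29.24 = 18.77 kΩ.
V_A = 8.18 × 18.77/(4.41 + 18.77) = 6.624 V.
V_B = V_A × 0.8824 = 5.844 V.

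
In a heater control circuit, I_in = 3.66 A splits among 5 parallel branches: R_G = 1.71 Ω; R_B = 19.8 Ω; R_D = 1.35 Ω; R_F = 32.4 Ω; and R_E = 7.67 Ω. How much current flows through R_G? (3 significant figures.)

I ≈ 1.39 A

Conductances: ΣG = 1/1.71 + 1/19.8 + 1/1.35 + 1/32.4 + 1/7.67 = 1.537 (1/Ω).
R_G takes the fraction G_k/ΣG = 0.5848/1.537 = 0.3804, so I = 3.66 × 0.3804 = 1.392 A.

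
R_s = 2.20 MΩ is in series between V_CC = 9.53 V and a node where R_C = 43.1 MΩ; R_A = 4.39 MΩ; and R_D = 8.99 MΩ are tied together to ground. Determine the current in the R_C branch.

I ≈ 0.123 µA

Equivalent of the parallel group: R_p = 2.761 MΩ.
Node voltage V_A = V_CC · R_p/(R_s + R_p) = 9.53 × 0.5565 = 5.304 V.
Branch current I = V_A/R_C = 5.304/43.1 = 0.1231 µA.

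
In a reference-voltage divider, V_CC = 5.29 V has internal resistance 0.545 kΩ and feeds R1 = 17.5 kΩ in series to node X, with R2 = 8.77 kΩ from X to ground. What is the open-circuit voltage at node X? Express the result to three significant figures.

R1' = 0.545 + 17.5 = 18.05 kΩ (source resistance + R1).
With X open, the divider is unloaded: V_th = 5.29 × 8.77/26.82 = 1.730 V.

V_th ≈ 1.73 V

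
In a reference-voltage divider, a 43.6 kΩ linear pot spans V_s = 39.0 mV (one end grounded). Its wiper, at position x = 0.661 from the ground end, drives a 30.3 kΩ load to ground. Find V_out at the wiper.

V_out ≈ 19.5 mV

The pot divides into 14.78 kΩ above the wiper and 28.82 kΩ below.
R_L loads the lower segment: effective lower R = 14.77 kΩ.
Then V_out = V_s · 14.77/(14.78 + 14.77) = 19.49 mV.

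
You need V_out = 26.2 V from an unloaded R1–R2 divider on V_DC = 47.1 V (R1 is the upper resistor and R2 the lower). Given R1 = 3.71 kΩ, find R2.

R2 ≈ 4.65 kΩ

V_out/V_DC = R2/(R1+R2) = 0.5563.
Rearranging, R2 = R1·k/(1−k) = 3.71 × 1.254 = 4.651 kΩ.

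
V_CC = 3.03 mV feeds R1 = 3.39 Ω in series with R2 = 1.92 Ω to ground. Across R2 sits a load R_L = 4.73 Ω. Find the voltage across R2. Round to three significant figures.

V_out ≈ 0.870 mV

The load sits in parallel with R2, giving an effective lower resistance R2' = R2·R_L/(R2+R_L) = 1.366 Ω.
Voltage divider with the loaded lower leg: V_out = 3.03 × 1.366/(3.39 + 1.366) = 3.03 × 0.2872 = 0.8701 mV.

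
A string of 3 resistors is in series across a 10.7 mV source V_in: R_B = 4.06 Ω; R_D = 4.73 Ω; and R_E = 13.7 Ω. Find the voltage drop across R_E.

V ≈ 6.52 mV

Total series resistance ΣR = 4.06 + 4.73 + 13.7 = 22.49 Ω.
V = V_in · R/ΣR = 10.7 × 0.6092 = 6.518 mV.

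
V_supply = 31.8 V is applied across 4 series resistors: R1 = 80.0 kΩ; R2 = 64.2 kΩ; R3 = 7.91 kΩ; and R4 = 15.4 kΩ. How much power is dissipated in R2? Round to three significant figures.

P ≈ 2.31 mW

The common current is I = 31.8/167.5 = 0.1898 mA.
V(R2) = I·R = 12.19 V; P = V·I = 12.19 × 0.1898 = 2.314 mW.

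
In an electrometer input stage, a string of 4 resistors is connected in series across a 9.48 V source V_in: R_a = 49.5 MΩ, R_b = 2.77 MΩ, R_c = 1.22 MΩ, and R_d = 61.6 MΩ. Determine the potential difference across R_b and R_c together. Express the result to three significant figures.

V ≈ 0.329 V

Series total: ΣR = 49.5 + 2.77 + 1.22 + 61.6 = 115.1 MΩ.
R_{R_b..R_c} = 2.77 + 1.22 = 3.990 MΩ.
By the voltage-divider rule, V = 9.48 × 3.990/115.1 = 0.3287 V.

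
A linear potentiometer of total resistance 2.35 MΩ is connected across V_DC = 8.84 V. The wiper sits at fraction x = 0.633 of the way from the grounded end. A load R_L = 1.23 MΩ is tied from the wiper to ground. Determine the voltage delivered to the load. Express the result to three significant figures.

The pot divides into 0.8625 MΩ above the wiper and 1.488 MΩ below.
R_L loads the lower segment: effective lower R = 0.6733 MΩ.
Then V_out = V_DC · 0.6733/(0.8625 + 0.6733) = 3.876 V.

V_out ≈ 3.88 V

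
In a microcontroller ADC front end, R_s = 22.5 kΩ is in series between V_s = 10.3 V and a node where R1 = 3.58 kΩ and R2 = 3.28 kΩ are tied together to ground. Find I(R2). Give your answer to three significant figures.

Equivalent of the parallel group: R_p = 1.712 kΩ.
V_A by voltage divider: V_A = 10.3 × 1.712/(22.5 + 1.712) = 0.7282 V.
Branch current I = V_A/R2 = 0.7282/3.28 = 0.2220 mA.

I ≈ 0.222 mA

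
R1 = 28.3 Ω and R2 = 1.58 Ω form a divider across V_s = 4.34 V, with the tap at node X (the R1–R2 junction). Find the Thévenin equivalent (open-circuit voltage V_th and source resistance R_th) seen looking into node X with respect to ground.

V_th is the unloaded tap voltage: V_s · R2/(R1+R2) = 4.34 × 0.05288 = 0.2295 V.
With V_s suppressed (replaced by a short), R_th = R1 ‖ R2 = (28.30 × 1.58)/(28.30 + 1.58) = 1.496 Ω.

V_th ≈ 0.229 V, R_th ≈ 1.50 Ω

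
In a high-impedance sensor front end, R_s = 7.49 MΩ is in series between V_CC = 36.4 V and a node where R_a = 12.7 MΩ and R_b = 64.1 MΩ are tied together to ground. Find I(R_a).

Combine the parallel branches: R_p = (1/12.7 + 1/64.1)⁻¹ = 10.60 MΩ.
V_A = 36.4 × 10.60/18.09 = 21.33 V.
Branch current I = V_A/R_a = 21.33/12.7 = 1.679 µA.
(Equivalently: I_total = 2.012 µA, then current-divider fraction G_k/ΣG = 0.8346.)

I ≈ 1.68 µA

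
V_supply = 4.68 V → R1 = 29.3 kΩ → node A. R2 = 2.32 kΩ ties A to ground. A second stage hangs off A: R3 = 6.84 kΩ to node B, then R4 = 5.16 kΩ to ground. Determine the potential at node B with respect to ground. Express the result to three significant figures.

Node A sees R2 in parallel with the series input of stage 2, R3 + R4 = 12.00 kΩ.
R2 ‖ (R3+R4) = 1.944 kΩ.
So V_A = 4.68 × 0.06222 = 0.2912 V.
Stage 2 is unloaded, so V_B = V_A · R4/(R3+R4) = 0.2912 × 5.16/12.00 = 0.1252 V.

V_B ≈ 0.125 V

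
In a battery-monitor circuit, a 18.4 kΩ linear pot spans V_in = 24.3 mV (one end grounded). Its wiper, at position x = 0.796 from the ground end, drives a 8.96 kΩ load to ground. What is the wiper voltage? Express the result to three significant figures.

V_out ≈ 14.5 mV

The pot divides into 3.754 kΩ above the wiper and 14.65 kΩ below.
(x·R_p) ‖ R_L = 5.559 kΩ.
V_out = 24.3 × 5.559/(3.754 + 5.559) = 14.51 mV.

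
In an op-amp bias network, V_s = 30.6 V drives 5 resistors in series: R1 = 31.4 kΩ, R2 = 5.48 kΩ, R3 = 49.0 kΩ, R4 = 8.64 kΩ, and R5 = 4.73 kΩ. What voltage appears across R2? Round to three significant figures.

Series total: ΣR = 31.4 + 5.48 + 49.0 + 8.64 + 4.73 = 99.25 kΩ.
V = V_s · R/ΣR = 30.6 × 0.05521 = 1.690 V.

V ≈ 1.69 V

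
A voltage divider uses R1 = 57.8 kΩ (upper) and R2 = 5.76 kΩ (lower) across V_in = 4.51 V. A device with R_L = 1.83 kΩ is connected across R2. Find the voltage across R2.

V_out ≈ 0.106 V

The load sits in parallel with R2, giving an effective lower resistance R2' = R2·R_L/(R2+R_L) = 1.389 kΩ.
Now apply the divider: V_out = 4.51 × 0.02346 = 0.1058 V.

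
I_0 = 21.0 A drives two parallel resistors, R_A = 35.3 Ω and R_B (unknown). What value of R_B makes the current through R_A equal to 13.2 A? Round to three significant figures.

The fraction through R_A equals R_B/(R_A+R_B).
13.2/21.0 = R_B/(R_A + R_B) → R_B = R_A · (0.6286)/(1 − 0.6286) = 35.3 × 1.692 = 59.74 Ω.

R_B ≈ 59.7 Ω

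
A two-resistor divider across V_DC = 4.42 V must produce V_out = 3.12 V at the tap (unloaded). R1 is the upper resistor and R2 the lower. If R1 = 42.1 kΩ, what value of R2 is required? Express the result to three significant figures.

V_out/V_DC = R2/(R1+R2) = 0.7059.
R2 = R1 · 0.7059/(1 − 0.7059) = 101.0 kΩ.

R2 ≈ 101 kΩ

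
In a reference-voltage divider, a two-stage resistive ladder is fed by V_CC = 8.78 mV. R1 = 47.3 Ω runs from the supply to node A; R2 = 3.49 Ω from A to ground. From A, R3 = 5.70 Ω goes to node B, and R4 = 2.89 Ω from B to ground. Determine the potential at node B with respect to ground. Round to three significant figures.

Looking into the second stage from A: R3 + R4 = 8.590 Ω appears in parallel with R2.
R2 ‖ (R3+R4) = 2.482 Ω.
First divider: V_A = V_CC · 2.482/(47.3 + 2.482) = 0.4377 mV.
V_B = V_A × 0.3364 = 0.1473 mV.

V_B ≈ 0.147 mV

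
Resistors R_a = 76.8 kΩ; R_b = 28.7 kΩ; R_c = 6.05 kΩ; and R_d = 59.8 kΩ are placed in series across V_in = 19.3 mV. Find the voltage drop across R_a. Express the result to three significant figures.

Total series resistance ΣR = 76.8 + 28.7 + 6.05 + 59.8 = 171.3 kΩ.
Voltage divider: V = V_in · (76.80 / 171.3) = 19.3 × 0.4482 = 8.650 mV.

V ≈ 8.65 mV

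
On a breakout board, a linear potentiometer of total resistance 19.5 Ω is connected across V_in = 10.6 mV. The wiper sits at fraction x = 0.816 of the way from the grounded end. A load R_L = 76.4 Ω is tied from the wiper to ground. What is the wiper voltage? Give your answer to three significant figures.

Lower segment x·R_p = 15.91 Ω; upper segment (1−x)·R_p = 3.588 Ω.
R_L loads the lower segment: effective lower R = 13.17 Ω.
Then V_out = V_in · 13.17/(3.588 + 13.17) = 8.330 mV.

V_out ≈ 8.33 mV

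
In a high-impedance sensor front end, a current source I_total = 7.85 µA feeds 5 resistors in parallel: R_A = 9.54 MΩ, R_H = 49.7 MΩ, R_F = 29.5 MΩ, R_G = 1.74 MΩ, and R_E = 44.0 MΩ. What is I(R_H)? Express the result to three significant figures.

ΣG = 1/9.54 + 1/49.7 + 1/29.5 + 1/1.74 + 1/44.0 = 0.7563.
Current divider: I(R_H) = I_total · G_k/ΣG = 7.85 × (0.02012/0.7563) = 7.85 × 0.02660 = 0.2088 µA.

I ≈ 0.209 µA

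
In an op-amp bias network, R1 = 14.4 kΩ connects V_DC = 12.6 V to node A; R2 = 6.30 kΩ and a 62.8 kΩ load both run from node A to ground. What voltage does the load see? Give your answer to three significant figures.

R2 ‖ R_L = (6.30 × 62.8)/(6.30 + 62.8) = 5.726 kΩ.
Voltage divider with the loaded lower leg: V_out = 12.6 × 5.726/(14.4 + 5.726) = 12.6 × 0.2845 = 3.585 V.
(Unloaded it would be 3.83 V; the load pulls it down.)

V_out ≈ 3.58 V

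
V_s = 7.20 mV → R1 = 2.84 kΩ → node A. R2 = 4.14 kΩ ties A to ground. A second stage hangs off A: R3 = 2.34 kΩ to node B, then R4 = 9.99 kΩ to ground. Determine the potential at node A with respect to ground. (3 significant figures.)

Node A sees R2 in parallel with the series input of stage 2, R3 + R4 = 12.33 kΩ.
R2 ‖ (R3+R4) = 3.099 kΩ.
First divider: V_A = V_s · 3.099/(2.84 + 3.099) = 3.757 mV.

V_A ≈ 3.76 mV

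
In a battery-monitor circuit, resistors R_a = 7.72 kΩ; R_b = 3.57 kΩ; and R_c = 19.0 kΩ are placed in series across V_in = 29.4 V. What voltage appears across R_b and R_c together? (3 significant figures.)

V ≈ 21.9 V

ΣR = 7.72 + 3.57 + 19.0 = 30.29 kΩ.
R_{R_b..R_c} = 3.57 + 19.0 = 22.57 kΩ.
V = V_in · R/ΣR = 29.4 × 0.7451 = 21.91 V.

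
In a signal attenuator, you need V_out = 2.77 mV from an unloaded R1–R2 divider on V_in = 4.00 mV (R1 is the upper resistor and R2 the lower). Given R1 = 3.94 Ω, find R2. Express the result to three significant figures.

V_out/V_in = R2/(R1+R2) = 0.6925.
Rearranging, R2 = R1·k/(1−k) = 3.94 × 2.252 = 8.873 Ω.

R2 ≈ 8.87 Ω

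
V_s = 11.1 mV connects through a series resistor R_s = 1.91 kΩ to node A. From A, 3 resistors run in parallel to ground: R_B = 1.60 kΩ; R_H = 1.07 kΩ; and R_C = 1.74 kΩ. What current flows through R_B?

Parallel bank: R_p = 1/(1/1.60 + 1/1.07 + 1/1.74) = 0.4685 kΩ.
V_A by voltage divider: V_A = 11.1 × 0.4685/(1.91 + 0.4685) = 2.187 mV.
Branch current I = V_A/R_B = 2.187/1.60 = 1.367 µA.
(Check via current divider: I_total = 4.667 µA; share G_k/ΣG = 0.2928 → same result.)

I ≈ 1.37 µA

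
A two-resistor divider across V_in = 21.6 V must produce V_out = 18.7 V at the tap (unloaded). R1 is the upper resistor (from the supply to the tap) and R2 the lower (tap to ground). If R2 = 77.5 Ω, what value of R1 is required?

The divider ratio is R2/(R1+R2) = 18.7/21.6 = 0.8657.
So R1 = R2 · (V_in/V_out − 1) = 77.5 × (21.6/18.7 − 1) = 77.5 × 0.1551 = 12.02 Ω.

R1 ≈ 12.0 Ω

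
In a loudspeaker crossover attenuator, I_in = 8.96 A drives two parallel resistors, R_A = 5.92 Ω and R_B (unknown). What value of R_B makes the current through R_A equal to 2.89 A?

In a two-way split, I_A/I_in = R_B/(R_A + R_B).
2.89/8.96 = R_B/(R_A + R_B) → R_B = R_A · (0.3225)/(1 − 0.3225) = 5.92 × 0.4761 = 2.819 Ω.

R_B ≈ 2.82 Ω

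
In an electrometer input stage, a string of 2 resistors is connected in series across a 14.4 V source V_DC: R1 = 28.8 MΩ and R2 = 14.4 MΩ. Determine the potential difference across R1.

V ≈ 9.60 V

Total series resistance ΣR = 28.8 + 14.4 = 43.20 MΩ.
V = V_DC · R/ΣR = 14.4 × 0.6667 = 9.600 V.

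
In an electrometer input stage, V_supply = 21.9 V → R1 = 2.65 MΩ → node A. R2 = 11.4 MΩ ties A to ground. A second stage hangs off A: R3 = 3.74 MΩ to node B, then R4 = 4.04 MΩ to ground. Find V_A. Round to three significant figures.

V_A ≈ 13.9 V

The second stage (R3 + R4 = 7.780 MΩ) loads node A in parallel with R2.
Effective lower resistance at A: R2 ‖ 7.780 = 4.624 MΩ.
V_A = 21.9 × 4.624/(2.65 + 4.624) = 13.92 V.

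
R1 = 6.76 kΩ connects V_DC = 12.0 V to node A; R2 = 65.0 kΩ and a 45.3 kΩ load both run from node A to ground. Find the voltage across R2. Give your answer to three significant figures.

V_out ≈ 9.58 V

First combine the lower leg with the load: R2 ‖ R_L = 26.70 kΩ.
Then V_out = V_DC · R2'/(R1 + R2') = 12.0 × 26.70/33.46 = 9.575 V.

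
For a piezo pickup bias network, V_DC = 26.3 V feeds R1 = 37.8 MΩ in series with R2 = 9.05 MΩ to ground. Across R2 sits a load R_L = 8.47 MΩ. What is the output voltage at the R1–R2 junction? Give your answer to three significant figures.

The load sits in parallel with R2, giving an effective lower resistance R2' = R2·R_L/(R2+R_L) = 4.375 MΩ.
Then V_out = V_DC · R2'/(R1 + R2') = 26.3 × 4.375/42.18 = 2.728 V.

V_out ≈ 2.73 V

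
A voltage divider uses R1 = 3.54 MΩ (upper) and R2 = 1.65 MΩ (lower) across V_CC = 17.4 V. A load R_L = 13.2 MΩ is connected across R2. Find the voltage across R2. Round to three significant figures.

First combine the lower leg with the load: R2 ‖ R_L = 1.467 MΩ.
Voltage divider with the loaded lower leg: V_out = 17.4 × 1.467/(3.54 + 1.467) = 17.4 × 0.2929 = 5.097 V.

V_out ≈ 5.10 V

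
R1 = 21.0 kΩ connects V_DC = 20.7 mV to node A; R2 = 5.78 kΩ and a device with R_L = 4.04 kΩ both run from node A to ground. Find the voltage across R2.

V_out ≈ 2.11 mV

First combine the lower leg with the load: R2 ‖ R_L = 2.378 kΩ.
Voltage divider with the loaded lower leg: V_out = 20.7 × 2.378/(21.0 + 2.378) = 20.7 × 0.1017 = 2.106 mV.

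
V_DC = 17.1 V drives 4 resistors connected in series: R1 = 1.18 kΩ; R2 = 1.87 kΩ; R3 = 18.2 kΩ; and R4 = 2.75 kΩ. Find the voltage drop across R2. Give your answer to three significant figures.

Series total: ΣR = 1.18 + 1.87 + 18.2 + 2.75 = 24.00 kΩ.
Voltage divider: V = V_DC · (1.870 / 24.00) = 17.1 × 0.07792 = 1.332 V.

V ≈ 1.33 V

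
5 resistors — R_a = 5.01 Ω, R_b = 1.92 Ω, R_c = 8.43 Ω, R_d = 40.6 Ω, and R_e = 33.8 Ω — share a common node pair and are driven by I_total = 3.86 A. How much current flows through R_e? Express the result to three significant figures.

I ≈ 0.128 A

ΣG = 1/5.01 + 1/1.92 + 1/8.43 + 1/40.6 + 1/33.8 = 0.8933.
By the current-divider rule, I = I_total · G_k/ΣG = 3.86 × 0.03312 = 0.1278 A.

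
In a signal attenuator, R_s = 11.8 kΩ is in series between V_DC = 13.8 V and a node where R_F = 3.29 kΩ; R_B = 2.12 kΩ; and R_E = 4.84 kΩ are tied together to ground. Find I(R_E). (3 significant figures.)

I ≈ 0.226 mA

Parallel bank: R_p = 1/(1/3.29 + 1/2.12 + 1/4.84) = 1.018 kΩ.
V_A by voltage divider: V_A = 13.8 × 1.018/(11.8 + 1.018) = 1.096 V.
Branch current I = V_A/R_E = 1.096/4.84 = 0.2265 mA.
(Check via current divider: I_total = 1.077 mA; share G_k/ΣG = 0.2103 → same result.)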